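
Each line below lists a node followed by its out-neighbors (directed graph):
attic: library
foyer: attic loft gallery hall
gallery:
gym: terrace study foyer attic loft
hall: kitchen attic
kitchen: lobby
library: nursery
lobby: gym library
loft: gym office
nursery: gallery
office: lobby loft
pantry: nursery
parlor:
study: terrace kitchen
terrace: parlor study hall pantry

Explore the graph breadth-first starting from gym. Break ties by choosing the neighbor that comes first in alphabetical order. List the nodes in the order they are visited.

Visit gym; enqueue attic, foyer, loft, study, terrace → queue [attic, foyer, loft, study, terrace]
Visit attic; enqueue library → queue [foyer, loft, study, terrace, library]
Visit foyer; enqueue gallery, hall → queue [loft, study, terrace, library, gallery, hall]
Visit loft; enqueue office → queue [study, terrace, library, gallery, hall, office]
Visit study; enqueue kitchen → queue [terrace, library, gallery, hall, office, kitchen]
Visit terrace; enqueue pantry, parlor → queue [library, gallery, hall, office, kitchen, pantry, parlor]
Visit library; enqueue nursery → queue [gallery, hall, office, kitchen, pantry, parlor, nursery]
Visit gallery → queue [hall, office, kitchen, pantry, parlor, nursery]
Visit hall → queue [office, kitchen, pantry, parlor, nursery]
Visit office; enqueue lobby → queue [kitchen, pantry, parlor, nursery, lobby]
Visit kitchen → queue [pantry, parlor, nursery, lobby]
Visit pantry → queue [parlor, nursery, lobby]
Visit parlor → queue [nursery, lobby]
Visit nursery → queue [lobby]
Visit lobby → queue []

gym → attic → foyer → loft → study → terrace → library → gallery → hall → office → kitchen → pantry → parlor → nursery → lobby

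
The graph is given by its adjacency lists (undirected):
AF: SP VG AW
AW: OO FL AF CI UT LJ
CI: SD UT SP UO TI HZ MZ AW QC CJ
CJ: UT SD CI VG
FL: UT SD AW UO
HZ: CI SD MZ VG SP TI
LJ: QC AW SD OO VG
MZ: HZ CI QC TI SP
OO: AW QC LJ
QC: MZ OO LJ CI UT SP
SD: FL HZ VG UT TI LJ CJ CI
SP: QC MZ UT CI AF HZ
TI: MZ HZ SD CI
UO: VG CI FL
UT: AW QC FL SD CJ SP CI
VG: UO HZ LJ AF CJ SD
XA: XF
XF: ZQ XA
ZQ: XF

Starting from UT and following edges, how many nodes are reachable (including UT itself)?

16

BFS from UT visits: UT, AW, QC, FL, SD, CJ, SP, CI, OO, AF, LJ, MZ, UO, HZ, VG, TI
Reachable nodes: 16 of 19 total.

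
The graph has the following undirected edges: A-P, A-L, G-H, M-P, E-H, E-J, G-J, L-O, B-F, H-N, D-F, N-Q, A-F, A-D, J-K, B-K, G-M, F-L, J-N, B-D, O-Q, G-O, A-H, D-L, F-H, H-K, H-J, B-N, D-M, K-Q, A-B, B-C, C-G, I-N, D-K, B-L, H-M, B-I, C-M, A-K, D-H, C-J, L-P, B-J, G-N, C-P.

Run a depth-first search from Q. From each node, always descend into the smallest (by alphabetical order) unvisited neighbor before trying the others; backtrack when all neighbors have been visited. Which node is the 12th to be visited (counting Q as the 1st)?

P

Visit Q
Q → K
K → A
A → B
B → C
C → G
G → H
H → D
D → F
F → L
L → O
L → P
P → M
H → E
E → J
J → N
N → I

Visit order: Q, K, A, B, C, G, H, D, F, L, O, P, M, E, J, N, I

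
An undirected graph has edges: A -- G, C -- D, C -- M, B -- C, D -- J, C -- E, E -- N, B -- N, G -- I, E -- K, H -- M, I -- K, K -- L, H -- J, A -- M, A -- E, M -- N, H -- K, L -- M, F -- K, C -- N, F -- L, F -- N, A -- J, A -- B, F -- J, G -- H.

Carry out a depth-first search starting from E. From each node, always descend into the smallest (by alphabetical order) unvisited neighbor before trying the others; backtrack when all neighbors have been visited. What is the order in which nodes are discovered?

Visit E
E → A
A → B
B → C
C → D
D → J
J → F
F → K
K → H
H → G
G → I
H → M
M → L
M → N

E → A → B → C → D → J → F → K → H → G → I → M → L → N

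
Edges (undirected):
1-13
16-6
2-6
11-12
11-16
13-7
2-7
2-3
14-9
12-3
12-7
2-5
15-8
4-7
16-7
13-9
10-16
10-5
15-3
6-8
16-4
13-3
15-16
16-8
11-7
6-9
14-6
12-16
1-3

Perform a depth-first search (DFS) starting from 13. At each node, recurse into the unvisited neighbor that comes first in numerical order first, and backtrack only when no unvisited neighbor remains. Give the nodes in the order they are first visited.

13, 1, 3, 2, 5, 10, 16, 4, 7, 11, 12, 6, 8, 15, 9, 14

Visit 13
13 → 1
1 → 3
3 → 2
2 → 5
5 → 10
10 → 16
16 → 4
4 → 7
7 → 11
11 → 12
16 → 6
6 → 8
8 → 15
6 → 9
9 → 14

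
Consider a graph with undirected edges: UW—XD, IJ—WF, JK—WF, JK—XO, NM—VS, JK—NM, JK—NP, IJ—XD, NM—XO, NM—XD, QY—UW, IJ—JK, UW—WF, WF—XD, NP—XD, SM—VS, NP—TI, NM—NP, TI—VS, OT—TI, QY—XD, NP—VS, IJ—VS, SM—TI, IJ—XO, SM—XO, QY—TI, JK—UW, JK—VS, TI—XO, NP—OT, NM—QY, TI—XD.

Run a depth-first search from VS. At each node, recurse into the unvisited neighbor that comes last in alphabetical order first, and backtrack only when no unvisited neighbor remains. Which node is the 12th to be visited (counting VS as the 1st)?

OT

Visit VS
VS → TI
TI → XO
XO → SM
XO → NM
NM → XD
XD → WF
WF → UW
UW → QY
UW → JK
JK → NP
NP → OT
JK → IJ

Visit order: VS, TI, XO, SM, NM, XD, WF, UW, QY, JK, NP, OT, IJ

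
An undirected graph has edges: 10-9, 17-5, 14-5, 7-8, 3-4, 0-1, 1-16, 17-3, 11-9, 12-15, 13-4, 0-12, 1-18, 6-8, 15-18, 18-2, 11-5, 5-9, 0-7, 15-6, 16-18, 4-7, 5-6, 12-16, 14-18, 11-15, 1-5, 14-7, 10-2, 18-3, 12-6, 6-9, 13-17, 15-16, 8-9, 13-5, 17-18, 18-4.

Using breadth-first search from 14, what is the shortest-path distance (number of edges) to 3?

Level 0: 14
Level 1: 5, 7, 18
Level 2: 0, 1, 2, 3, 4, 6, 8, 9, 11, 13, 15, 16, 17
Level 3: 10, 12
3 first appears at level 2.

2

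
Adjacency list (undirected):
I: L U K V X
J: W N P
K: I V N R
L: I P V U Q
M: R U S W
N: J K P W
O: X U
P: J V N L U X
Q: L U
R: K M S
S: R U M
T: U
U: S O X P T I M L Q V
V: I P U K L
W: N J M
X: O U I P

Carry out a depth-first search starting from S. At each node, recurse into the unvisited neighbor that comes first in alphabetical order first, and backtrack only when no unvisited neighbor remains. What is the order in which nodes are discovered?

Visit S
S → M
M → R
R → K
K → I
I → L
L → P
P → J
J → N
N → W
P → U
U → O
O → X
U → Q
U → T
U → V

S, M, R, K, I, L, P, J, N, W, U, O, X, Q, T, V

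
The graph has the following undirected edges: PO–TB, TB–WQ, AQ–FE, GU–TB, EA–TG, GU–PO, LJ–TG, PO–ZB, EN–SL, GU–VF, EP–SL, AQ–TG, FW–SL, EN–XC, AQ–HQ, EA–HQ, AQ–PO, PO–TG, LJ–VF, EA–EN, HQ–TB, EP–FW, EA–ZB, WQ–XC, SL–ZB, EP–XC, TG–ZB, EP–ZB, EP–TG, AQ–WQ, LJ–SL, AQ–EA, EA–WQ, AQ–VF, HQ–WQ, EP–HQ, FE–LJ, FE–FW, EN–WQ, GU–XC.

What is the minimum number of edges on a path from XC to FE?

Level 0: XC
Level 1: EN, EP, GU, WQ
Level 2: AQ, EA, FW, HQ, PO, SL, TB, TG, VF, ZB
Level 3: FE, LJ
FE first appears at level 3.

3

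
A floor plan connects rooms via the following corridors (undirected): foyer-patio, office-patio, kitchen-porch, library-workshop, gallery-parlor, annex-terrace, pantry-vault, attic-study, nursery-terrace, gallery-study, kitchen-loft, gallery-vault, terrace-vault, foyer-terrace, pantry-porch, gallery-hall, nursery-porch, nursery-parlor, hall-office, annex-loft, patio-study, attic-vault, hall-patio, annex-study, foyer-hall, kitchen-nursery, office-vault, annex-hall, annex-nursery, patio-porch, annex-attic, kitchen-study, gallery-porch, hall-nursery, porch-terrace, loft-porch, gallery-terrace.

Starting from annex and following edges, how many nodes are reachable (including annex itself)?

BFS from annex visits: annex, attic, hall, loft, nursery, study, terrace, vault, foyer, gallery, office, patio, kitchen, porch, parlor, pantry
Reachable nodes: 16 of 18 total.

16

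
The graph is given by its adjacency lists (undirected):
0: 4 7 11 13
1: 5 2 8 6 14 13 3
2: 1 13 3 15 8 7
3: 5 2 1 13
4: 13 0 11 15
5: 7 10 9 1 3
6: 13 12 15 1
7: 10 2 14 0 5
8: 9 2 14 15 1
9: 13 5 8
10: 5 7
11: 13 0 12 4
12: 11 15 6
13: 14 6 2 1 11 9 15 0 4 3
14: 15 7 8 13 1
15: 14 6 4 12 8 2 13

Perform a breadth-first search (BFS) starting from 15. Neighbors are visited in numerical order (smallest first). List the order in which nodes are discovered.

Visit 15; enqueue 2, 4, 6, 8, 12, 13, 14 → queue [2, 4, 6, 8, 12, 13, 14]
Visit 2; enqueue 1, 3, 7 → queue [4, 6, 8, 12, 13, 14, 1, 3, 7]
Visit 4; enqueue 0, 11 → queue [6, 8, 12, 13, 14, 1, 3, 7, 0, 11]
Visit 6 → queue [8, 12, 13, 14, 1, 3, 7, 0, 11]
Visit 8; enqueue 9 → queue [12, 13, 14, 1, 3, 7, 0, 11, 9]
Visit 12 → queue [13, 14, 1, 3, 7, 0, 11, 9]
Visit 13 → queue [14, 1, 3, 7, 0, 11, 9]
Visit 14 → queue [1, 3, 7, 0, 11, 9]
Visit 1; enqueue 5 → queue [3, 7, 0, 11, 9, 5]
Visit 3 → queue [7, 0, 11, 9, 5]
Visit 7; enqueue 10 → queue [0, 11, 9, 5, 10]
Visit 0 → queue [11, 9, 5, 10]
Visit 11 → queue [9, 5, 10]
Visit 9 → queue [5, 10]
Visit 5 → queue [10]
Visit 10 → queue []

15 → 2 → 4 → 6 → 8 → 12 → 13 → 14 → 1 → 3 → 7 → 0 → 11 → 9 → 5 → 10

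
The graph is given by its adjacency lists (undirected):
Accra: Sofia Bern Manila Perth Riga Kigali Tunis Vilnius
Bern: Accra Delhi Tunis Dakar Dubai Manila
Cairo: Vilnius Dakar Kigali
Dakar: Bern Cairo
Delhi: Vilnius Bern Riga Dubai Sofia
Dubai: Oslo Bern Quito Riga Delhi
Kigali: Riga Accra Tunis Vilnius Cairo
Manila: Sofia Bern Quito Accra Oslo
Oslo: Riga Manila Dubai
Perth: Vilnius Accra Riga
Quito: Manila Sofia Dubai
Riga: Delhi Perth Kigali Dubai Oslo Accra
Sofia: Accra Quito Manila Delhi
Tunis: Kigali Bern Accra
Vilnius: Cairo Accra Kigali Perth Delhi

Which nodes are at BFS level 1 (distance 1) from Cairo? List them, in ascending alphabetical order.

Dakar, Kigali, Vilnius

Level 0: Cairo
Level 1: Dakar, Kigali, Vilnius
Level 2: Accra, Bern, Delhi, Perth, Riga, Tunis
Level 3: Dubai, Manila, Oslo, Sofia
Level 4: Quito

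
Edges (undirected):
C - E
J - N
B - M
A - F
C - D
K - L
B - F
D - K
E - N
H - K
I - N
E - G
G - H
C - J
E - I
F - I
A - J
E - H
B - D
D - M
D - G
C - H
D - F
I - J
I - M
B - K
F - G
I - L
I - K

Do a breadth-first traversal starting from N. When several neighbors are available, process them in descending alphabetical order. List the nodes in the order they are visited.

N → J → I → E → C → A → M → L → K → F → H → G → D → B

Visit N; enqueue J, I, E → queue [J, I, E]
Visit J; enqueue C, A → queue [I, E, C, A]
Visit I; enqueue M, L, K, F → queue [E, C, A, M, L, K, F]
Visit E; enqueue H, G → queue [C, A, M, L, K, F, H, G]
Visit C; enqueue D → queue [A, M, L, K, F, H, G, D]
Visit A → queue [M, L, K, F, H, G, D]
Visit M; enqueue B → queue [L, K, F, H, G, D, B]
Visit L → queue [K, F, H, G, D, B]
Visit K → queue [F, H, G, D, B]
Visit F → queue [H, G, D, B]
Visit H → queue [G, D, B]
Visit G → queue [D, B]
Visit D → queue [B]
Visit B → queue []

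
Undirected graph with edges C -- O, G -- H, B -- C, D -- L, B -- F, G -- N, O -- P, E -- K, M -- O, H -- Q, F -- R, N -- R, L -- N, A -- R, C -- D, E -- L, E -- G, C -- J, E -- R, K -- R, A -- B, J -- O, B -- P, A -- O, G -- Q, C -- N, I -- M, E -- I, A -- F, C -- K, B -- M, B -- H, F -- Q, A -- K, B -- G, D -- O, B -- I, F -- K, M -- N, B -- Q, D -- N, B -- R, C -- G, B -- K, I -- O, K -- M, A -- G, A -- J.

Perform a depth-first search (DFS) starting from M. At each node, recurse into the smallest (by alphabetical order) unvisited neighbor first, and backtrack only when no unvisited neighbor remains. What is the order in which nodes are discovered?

M, B, A, F, K, C, D, L, E, G, H, Q, N, R, I, O, J, P

Visit M
M → B
B → A
A → F
F → K
K → C
C → D
D → L
L → E
E → G
G → H
H → Q
G → N
N → R
E → I
I → O
O → J
O → P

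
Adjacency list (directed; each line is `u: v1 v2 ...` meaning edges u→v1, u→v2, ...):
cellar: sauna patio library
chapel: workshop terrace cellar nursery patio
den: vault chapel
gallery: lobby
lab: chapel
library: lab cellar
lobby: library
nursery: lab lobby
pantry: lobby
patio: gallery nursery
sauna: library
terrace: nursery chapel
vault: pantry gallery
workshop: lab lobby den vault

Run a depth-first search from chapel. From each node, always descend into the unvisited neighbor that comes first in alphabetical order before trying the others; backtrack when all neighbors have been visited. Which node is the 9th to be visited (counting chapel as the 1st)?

sauna

Visit chapel
chapel → cellar
cellar → library
library → lab
cellar → patio
patio → gallery
gallery → lobby
patio → nursery
cellar → sauna
chapel → terrace
chapel → workshop
workshop → den
den → vault
vault → pantry

Visit order: chapel, cellar, library, lab, patio, gallery, lobby, nursery, sauna, terrace, workshop, den, vault, pantry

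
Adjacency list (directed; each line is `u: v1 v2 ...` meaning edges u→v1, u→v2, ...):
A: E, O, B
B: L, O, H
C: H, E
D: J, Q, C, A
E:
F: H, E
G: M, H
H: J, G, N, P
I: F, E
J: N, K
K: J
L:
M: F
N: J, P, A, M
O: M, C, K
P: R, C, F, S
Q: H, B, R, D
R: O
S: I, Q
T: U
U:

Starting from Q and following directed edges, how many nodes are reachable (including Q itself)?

BFS from Q visits: Q, R, H, D, B, O, P, N, J, G, C, A, L, M, K, S, F, E, I
Reachable nodes: 19 of 21 total.

19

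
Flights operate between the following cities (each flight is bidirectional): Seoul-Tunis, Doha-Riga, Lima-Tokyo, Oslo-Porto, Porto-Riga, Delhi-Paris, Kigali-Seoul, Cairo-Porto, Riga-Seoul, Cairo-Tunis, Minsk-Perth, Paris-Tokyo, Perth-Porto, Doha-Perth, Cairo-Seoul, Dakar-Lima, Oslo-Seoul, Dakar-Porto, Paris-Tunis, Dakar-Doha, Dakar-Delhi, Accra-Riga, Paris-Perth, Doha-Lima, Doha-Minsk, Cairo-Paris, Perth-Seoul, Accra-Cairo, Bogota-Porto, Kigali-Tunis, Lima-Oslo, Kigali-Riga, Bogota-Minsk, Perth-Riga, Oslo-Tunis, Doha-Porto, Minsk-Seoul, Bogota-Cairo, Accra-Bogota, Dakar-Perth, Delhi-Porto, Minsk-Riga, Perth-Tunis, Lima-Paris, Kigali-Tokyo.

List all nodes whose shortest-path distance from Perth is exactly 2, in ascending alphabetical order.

Accra, Bogota, Cairo, Delhi, Kigali, Lima, Oslo, Tokyo

Level 0: Perth
Level 1: Dakar, Doha, Minsk, Paris, Porto, Riga, Seoul, Tunis
Level 2: Accra, Bogota, Cairo, Delhi, Kigali, Lima, Oslo, Tokyo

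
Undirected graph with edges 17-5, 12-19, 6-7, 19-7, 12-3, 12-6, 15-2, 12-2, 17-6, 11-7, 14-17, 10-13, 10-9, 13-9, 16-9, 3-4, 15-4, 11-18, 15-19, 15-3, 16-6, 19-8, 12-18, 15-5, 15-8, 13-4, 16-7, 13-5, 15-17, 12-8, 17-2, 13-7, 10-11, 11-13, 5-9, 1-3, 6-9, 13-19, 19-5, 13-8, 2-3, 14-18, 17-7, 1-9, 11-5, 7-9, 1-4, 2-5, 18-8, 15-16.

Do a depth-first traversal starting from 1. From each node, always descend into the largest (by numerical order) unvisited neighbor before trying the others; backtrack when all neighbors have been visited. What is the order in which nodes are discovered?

1 9 16 15 19 13 11 18 14 17 7 6 12 8 3 4 2 5 10

Visit 1
1 → 9
9 → 16
16 → 15
15 → 19
19 → 13
13 → 11
11 → 18
18 → 14
14 → 17
17 → 7
7 → 6
6 → 12
12 → 8
12 → 3
3 → 4
3 → 2
2 → 5
11 → 10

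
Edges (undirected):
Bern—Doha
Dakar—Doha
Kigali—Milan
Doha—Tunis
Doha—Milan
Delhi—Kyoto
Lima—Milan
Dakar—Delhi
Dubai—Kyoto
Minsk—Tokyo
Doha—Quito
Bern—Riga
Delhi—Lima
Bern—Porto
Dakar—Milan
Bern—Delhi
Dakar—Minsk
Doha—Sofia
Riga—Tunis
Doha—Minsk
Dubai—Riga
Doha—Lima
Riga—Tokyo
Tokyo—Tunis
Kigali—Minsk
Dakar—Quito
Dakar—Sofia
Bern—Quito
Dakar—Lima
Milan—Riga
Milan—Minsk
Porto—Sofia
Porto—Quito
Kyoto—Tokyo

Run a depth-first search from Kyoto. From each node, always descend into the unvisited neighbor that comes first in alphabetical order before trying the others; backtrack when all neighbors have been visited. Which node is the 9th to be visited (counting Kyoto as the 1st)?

Visit Kyoto
Kyoto → Delhi
Delhi → Bern
Bern → Doha
Doha → Dakar
Dakar → Lima
Lima → Milan
Milan → Kigali
Kigali → Minsk
Minsk → Tokyo
Tokyo → Riga
Riga → Dubai
Riga → Tunis
Dakar → Quito
Quito → Porto
Porto → Sofia

Visit order: Kyoto, Delhi, Bern, Doha, Dakar, Lima, Milan, Kigali, Minsk, Tokyo, Riga, Dubai, Tunis, Quito, Porto, Sofia

Minsk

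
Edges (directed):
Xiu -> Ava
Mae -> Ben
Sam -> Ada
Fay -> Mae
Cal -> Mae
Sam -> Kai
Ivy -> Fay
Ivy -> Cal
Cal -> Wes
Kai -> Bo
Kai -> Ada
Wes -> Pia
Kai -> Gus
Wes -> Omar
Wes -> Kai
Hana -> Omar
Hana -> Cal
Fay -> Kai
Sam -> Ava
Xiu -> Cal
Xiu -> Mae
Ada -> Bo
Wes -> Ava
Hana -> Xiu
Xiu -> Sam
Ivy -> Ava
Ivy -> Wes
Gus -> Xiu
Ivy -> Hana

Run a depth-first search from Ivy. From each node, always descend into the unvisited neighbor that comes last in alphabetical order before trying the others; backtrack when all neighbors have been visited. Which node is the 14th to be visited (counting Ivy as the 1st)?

Visit Ivy
Ivy → Wes
Wes → Pia
Wes → Omar
Wes → Kai
Kai → Gus
Gus → Xiu
Xiu → Sam
Sam → Ava
Sam → Ada
Ada → Bo
Xiu → Mae
Mae → Ben
Xiu → Cal
Ivy → Hana
Ivy → Fay

Visit order: Ivy, Wes, Pia, Omar, Kai, Gus, Xiu, Sam, Ava, Ada, Bo, Mae, Ben, Cal, Hana, Fay

Cal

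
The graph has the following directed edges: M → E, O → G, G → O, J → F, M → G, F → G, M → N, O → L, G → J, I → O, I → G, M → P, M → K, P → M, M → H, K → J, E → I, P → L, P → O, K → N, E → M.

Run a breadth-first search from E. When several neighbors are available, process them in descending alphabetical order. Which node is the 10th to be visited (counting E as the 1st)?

L

Visit E; enqueue M, I → queue [M, I]
Visit M; enqueue P, N, K, H, G → queue [I, P, N, K, H, G]
Visit I; enqueue O → queue [P, N, K, H, G, O]
Visit P; enqueue L → queue [N, K, H, G, O, L]
Visit N → queue [K, H, G, O, L]
Visit K; enqueue J → queue [H, G, O, L, J]
Visit H → queue [G, O, L, J]
Visit G → queue [O, L, J]
Visit O → queue [L, J]
Visit L → queue [J]
Visit J; enqueue F → queue [F]
Visit F → queue []

Visit order: E, M, I, P, N, K, H, G, O, L, J, F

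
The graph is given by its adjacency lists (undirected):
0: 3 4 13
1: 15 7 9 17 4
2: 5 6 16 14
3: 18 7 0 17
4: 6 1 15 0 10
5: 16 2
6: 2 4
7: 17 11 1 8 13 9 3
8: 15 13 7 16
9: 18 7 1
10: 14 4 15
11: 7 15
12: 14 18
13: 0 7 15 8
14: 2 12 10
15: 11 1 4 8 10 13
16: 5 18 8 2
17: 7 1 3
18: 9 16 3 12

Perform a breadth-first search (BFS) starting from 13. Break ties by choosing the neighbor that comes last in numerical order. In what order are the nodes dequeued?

13 -> 15 -> 8 -> 7 -> 0 -> 11 -> 10 -> 4 -> 1 -> 16 -> 17 -> 9 -> 3 -> 14 -> 6 -> 18 -> 5 -> 2 -> 12

Visit 13; enqueue 15, 8, 7, 0 → queue [15, 8, 7, 0]
Visit 15; enqueue 11, 10, 4, 1 → queue [8, 7, 0, 11, 10, 4, 1]
Visit 8; enqueue 16 → queue [7, 0, 11, 10, 4, 1, 16]
Visit 7; enqueue 17, 9, 3 → queue [0, 11, 10, 4, 1, 16, 17, 9, 3]
Visit 0 → queue [11, 10, 4, 1, 16, 17, 9, 3]
Visit 11 → queue [10, 4, 1, 16, 17, 9, 3]
Visit 10; enqueue 14 → queue [4, 1, 16, 17, 9, 3, 14]
Visit 4; enqueue 6 → queue [1, 16, 17, 9, 3, 14, 6]
Visit 1 → queue [16, 17, 9, 3, 14, 6]
Visit 16; enqueue 18, 5, 2 → queue [17, 9, 3, 14, 6, 18, 5, 2]
Visit 17 → queue [9, 3, 14, 6, 18, 5, 2]
Visit 9 → queue [3, 14, 6, 18, 5, 2]
Visit 3 → queue [14, 6, 18, 5, 2]
Visit 14; enqueue 12 → queue [6, 18, 5, 2, 12]
Visit 6 → queue [18, 5, 2, 12]
Visit 18 → queue [5, 2, 12]
Visit 5 → queue [2, 12]
Visit 2 → queue [12]
Visit 12 → queue []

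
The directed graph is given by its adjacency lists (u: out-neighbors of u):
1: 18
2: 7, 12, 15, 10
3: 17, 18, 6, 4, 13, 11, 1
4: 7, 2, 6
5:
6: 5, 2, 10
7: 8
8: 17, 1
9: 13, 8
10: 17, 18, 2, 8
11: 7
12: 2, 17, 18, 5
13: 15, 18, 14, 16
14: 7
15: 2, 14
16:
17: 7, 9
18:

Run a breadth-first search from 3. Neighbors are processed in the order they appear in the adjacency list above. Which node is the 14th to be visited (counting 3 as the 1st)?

Visit 3; enqueue 17, 18, 6, 4, 13, 11, 1 → queue [17, 18, 6, 4, 13, 11, 1]
Visit 17; enqueue 7, 9 → queue [18, 6, 4, 13, 11, 1, 7, 9]
Visit 18 → queue [6, 4, 13, 11, 1, 7, 9]
Visit 6; enqueue 5, 2, 10 → queue [4, 13, 11, 1, 7, 9, 5, 2, 10]
Visit 4 → queue [13, 11, 1, 7, 9, 5, 2, 10]
Visit 13; enqueue 15, 14, 16 → queue [11, 1, 7, 9, 5, 2, 10, 15, 14, 16]
Visit 11 → queue [1, 7, 9, 5, 2, 10, 15, 14, 16]
Visit 1 → queue [7, 9, 5, 2, 10, 15, 14, 16]
Visit 7; enqueue 8 → queue [9, 5, 2, 10, 15, 14, 16, 8]
Visit 9 → queue [5, 2, 10, 15, 14, 16, 8]
Visit 5 → queue [2, 10, 15, 14, 16, 8]
Visit 2; enqueue 12 → queue [10, 15, 14, 16, 8, 12]
Visit 10 → queue [15, 14, 16, 8, 12]
Visit 15 → queue [14, 16, 8, 12]
Visit 14 → queue [16, 8, 12]
Visit 16 → queue [8, 12]
Visit 8 → queue [12]
Visit 12 → queue []

Visit order: 3, 17, 18, 6, 4, 13, 11, 1, 7, 9, 5, 2, 10, 15, 14, 16, 8, 12

15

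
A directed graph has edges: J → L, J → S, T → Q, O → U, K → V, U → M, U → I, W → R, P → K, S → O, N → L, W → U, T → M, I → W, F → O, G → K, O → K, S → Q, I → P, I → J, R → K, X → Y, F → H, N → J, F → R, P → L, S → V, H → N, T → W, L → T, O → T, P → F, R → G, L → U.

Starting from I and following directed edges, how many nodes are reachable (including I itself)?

18

BFS from I visits: I, J, P, W, L, S, F, K, R, U, T, O, Q, V, H, G, M, N
Reachable nodes: 18 of 20 total.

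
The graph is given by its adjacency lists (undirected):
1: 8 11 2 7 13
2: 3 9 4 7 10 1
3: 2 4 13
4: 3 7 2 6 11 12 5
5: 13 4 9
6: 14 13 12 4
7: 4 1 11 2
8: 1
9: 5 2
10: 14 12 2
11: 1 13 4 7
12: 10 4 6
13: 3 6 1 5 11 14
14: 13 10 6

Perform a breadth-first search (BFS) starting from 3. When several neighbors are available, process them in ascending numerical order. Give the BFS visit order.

3 2 4 13 1 7 9 10 5 6 11 12 14 8

Visit 3; enqueue 2, 4, 13 → queue [2, 4, 13]
Visit 2; enqueue 1, 7, 9, 10 → queue [4, 13, 1, 7, 9, 10]
Visit 4; enqueue 5, 6, 11, 12 → queue [13, 1, 7, 9, 10, 5, 6, 11, 12]
Visit 13; enqueue 14 → queue [1, 7, 9, 10, 5, 6, 11, 12, 14]
Visit 1; enqueue 8 → queue [7, 9, 10, 5, 6, 11, 12, 14, 8]
Visit 7 → queue [9, 10, 5, 6, 11, 12, 14, 8]
Visit 9 → queue [10, 5, 6, 11, 12, 14, 8]
Visit 10 → queue [5, 6, 11, 12, 14, 8]
Visit 5 → queue [6, 11, 12, 14, 8]
Visit 6 → queue [11, 12, 14, 8]
Visit 11 → queue [12, 14, 8]
Visit 12 → queue [14, 8]
Visit 14 → queue [8]
Visit 8 → queue []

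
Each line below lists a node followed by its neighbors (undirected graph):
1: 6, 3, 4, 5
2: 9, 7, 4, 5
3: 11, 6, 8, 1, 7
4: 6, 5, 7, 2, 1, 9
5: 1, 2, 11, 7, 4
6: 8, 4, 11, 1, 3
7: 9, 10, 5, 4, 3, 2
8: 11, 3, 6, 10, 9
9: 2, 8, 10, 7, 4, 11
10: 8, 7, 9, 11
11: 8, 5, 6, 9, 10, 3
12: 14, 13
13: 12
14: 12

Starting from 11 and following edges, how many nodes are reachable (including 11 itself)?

BFS from 11 visits: 11, 8, 5, 6, 9, 10, 3, 1, 2, 7, 4
Reachable nodes: 11 of 14 total.

11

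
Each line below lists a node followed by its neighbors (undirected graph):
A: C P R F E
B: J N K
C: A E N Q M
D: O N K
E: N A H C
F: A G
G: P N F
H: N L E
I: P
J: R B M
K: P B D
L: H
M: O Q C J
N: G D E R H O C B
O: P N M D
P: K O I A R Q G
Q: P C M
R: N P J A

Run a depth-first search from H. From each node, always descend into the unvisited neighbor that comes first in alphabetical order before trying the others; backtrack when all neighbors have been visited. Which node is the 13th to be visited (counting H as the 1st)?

P

Visit H
H → E
E → A
A → C
C → M
M → J
J → B
B → K
K → D
D → N
N → G
G → F
G → P
P → I
P → O
P → Q
P → R
H → L

Visit order: H, E, A, C, M, J, B, K, D, N, G, F, P, I, O, Q, R, L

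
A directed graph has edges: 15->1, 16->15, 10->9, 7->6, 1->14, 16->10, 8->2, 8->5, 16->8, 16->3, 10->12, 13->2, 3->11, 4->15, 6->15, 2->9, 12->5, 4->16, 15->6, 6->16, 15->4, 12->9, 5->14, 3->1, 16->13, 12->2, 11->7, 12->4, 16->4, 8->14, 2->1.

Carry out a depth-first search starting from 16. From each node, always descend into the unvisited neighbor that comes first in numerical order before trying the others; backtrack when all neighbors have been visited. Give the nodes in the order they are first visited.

16, 3, 1, 14, 11, 7, 6, 15, 4, 8, 2, 9, 5, 10, 12, 13

Visit 16
16 → 3
3 → 1
1 → 14
3 → 11
11 → 7
7 → 6
6 → 15
15 → 4
16 → 8
8 → 2
2 → 9
8 → 5
16 → 10
10 → 12
16 → 13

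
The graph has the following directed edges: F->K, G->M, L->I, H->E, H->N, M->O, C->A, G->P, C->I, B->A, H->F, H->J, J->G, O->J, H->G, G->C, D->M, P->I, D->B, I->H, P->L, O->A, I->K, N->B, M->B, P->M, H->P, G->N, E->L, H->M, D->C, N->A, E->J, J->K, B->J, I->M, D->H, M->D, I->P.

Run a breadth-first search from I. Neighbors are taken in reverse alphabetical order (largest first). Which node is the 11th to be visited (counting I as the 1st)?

J

Visit I; enqueue P, M, K, H → queue [P, M, K, H]
Visit P; enqueue L → queue [M, K, H, L]
Visit M; enqueue O, D, B → queue [K, H, L, O, D, B]
Visit K → queue [H, L, O, D, B]
Visit H; enqueue N, J, G, F, E → queue [L, O, D, B, N, J, G, F, E]
Visit L → queue [O, D, B, N, J, G, F, E]
Visit O; enqueue A → queue [D, B, N, J, G, F, E, A]
Visit D; enqueue C → queue [B, N, J, G, F, E, A, C]
Visit B → queue [N, J, G, F, E, A, C]
Visit N → queue [J, G, F, E, A, C]
Visit J → queue [G, F, E, A, C]
Visit G → queue [F, E, A, C]
Visit F → queue [E, A, C]
Visit E → queue [A, C]
Visit A → queue [C]
Visit C → queue []

Visit order: I, P, M, K, H, L, O, D, B, N, J, G, F, E, A, C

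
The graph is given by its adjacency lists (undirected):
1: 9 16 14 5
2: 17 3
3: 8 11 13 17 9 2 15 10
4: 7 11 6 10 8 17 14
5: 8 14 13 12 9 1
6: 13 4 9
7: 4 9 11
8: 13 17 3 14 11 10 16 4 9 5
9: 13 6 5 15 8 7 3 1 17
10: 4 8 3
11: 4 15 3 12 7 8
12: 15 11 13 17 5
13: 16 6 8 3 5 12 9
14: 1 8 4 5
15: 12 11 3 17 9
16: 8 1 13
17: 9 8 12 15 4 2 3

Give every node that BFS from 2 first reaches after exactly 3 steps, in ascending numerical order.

1, 5, 6, 7, 14, 16

Level 0: 2
Level 1: 3, 17
Level 2: 4, 8, 9, 10, 11, 12, 13, 15
Level 3: 1, 5, 6, 7, 14, 16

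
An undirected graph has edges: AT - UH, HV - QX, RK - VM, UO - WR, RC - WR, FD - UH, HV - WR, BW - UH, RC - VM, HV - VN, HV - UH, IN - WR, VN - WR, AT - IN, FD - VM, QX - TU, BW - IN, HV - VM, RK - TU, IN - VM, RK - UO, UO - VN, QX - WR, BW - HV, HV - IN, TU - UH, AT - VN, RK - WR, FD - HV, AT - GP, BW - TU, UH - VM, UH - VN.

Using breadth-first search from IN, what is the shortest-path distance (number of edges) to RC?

Level 0: IN
Level 1: AT, BW, HV, VM, WR
Level 2: FD, GP, QX, RC, RK, TU, UH, UO, VN
RC first appears at level 2.

2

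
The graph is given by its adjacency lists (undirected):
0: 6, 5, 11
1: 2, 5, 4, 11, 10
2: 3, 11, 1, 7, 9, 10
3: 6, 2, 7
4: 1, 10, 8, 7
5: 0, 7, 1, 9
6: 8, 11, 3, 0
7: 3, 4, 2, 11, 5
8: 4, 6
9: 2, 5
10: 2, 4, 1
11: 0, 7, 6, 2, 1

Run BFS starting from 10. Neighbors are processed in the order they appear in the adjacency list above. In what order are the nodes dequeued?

Visit 10; enqueue 2, 4, 1 → queue [2, 4, 1]
Visit 2; enqueue 3, 11, 7, 9 → queue [4, 1, 3, 11, 7, 9]
Visit 4; enqueue 8 → queue [1, 3, 11, 7, 9, 8]
Visit 1; enqueue 5 → queue [3, 11, 7, 9, 8, 5]
Visit 3; enqueue 6 → queue [11, 7, 9, 8, 5, 6]
Visit 11; enqueue 0 → queue [7, 9, 8, 5, 6, 0]
Visit 7 → queue [9, 8, 5, 6, 0]
Visit 9 → queue [8, 5, 6, 0]
Visit 8 → queue [5, 6, 0]
Visit 5 → queue [6, 0]
Visit 6 → queue [0]
Visit 0 → queue []

10, 2, 4, 1, 3, 11, 7, 9, 8, 5, 6, 0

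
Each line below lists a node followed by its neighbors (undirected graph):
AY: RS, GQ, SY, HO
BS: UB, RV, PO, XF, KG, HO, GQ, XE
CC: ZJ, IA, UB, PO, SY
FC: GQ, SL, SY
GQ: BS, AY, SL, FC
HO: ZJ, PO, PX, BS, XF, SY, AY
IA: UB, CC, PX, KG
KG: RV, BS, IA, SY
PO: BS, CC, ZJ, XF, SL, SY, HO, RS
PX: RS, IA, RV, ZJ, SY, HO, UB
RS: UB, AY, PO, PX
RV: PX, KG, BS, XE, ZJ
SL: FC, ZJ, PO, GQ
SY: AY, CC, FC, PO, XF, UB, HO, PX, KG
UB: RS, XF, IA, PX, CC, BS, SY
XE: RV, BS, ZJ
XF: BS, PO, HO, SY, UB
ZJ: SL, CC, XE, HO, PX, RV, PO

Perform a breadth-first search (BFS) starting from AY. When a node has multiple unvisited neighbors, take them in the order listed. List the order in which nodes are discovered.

AY, RS, GQ, SY, HO, UB, PO, PX, BS, SL, FC, CC, XF, KG, ZJ, IA, RV, XE

Visit AY; enqueue RS, GQ, SY, HO → queue [RS, GQ, SY, HO]
Visit RS; enqueue UB, PO, PX → queue [GQ, SY, HO, UB, PO, PX]
Visit GQ; enqueue BS, SL, FC → queue [SY, HO, UB, PO, PX, BS, SL, FC]
Visit SY; enqueue CC, XF, KG → queue [HO, UB, PO, PX, BS, SL, FC, CC, XF, KG]
Visit HO; enqueue ZJ → queue [UB, PO, PX, BS, SL, FC, CC, XF, KG, ZJ]
Visit UB; enqueue IA → queue [PO, PX, BS, SL, FC, CC, XF, KG, ZJ, IA]
Visit PO → queue [PX, BS, SL, FC, CC, XF, KG, ZJ, IA]
Visit PX; enqueue RV → queue [BS, SL, FC, CC, XF, KG, ZJ, IA, RV]
Visit BS; enqueue XE → queue [SL, FC, CC, XF, KG, ZJ, IA, RV, XE]
Visit SL → queue [FC, CC, XF, KG, ZJ, IA, RV, XE]
Visit FC → queue [CC, XF, KG, ZJ, IA, RV, XE]
Visit CC → queue [XF, KG, ZJ, IA, RV, XE]
Visit XF → queue [KG, ZJ, IA, RV, XE]
Visit KG → queue [ZJ, IA, RV, XE]
Visit ZJ → queue [IA, RV, XE]
Visit IA → queue [RV, XE]
Visit RV → queue [XE]
Visit XE → queue []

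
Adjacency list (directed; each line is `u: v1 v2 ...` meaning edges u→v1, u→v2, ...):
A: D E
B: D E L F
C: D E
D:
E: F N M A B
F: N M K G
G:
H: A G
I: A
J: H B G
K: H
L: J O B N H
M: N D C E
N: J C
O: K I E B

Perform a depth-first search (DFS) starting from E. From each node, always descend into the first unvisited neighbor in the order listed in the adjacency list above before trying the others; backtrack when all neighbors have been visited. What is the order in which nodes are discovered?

Visit E
E → F
F → N
N → J
J → H
H → A
A → D
H → G
J → B
B → L
L → O
O → K
O → I
N → C
F → M

E → F → N → J → H → A → D → G → B → L → O → K → I → C → M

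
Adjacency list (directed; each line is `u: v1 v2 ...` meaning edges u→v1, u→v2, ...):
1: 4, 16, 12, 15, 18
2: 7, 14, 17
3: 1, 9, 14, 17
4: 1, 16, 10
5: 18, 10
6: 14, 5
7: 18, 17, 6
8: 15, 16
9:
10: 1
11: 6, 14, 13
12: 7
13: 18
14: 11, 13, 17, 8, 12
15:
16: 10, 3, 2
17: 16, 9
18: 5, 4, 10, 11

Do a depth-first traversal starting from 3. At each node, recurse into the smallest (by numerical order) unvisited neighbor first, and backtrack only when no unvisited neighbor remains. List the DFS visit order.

Visit 3
3 → 1
1 → 4
4 → 10
4 → 16
16 → 2
2 → 7
7 → 6
6 → 5
5 → 18
18 → 11
11 → 13
11 → 14
14 → 8
8 → 15
14 → 12
14 → 17
17 → 9

3, 1, 4, 10, 16, 2, 7, 6, 5, 18, 11, 13, 14, 8, 15, 12, 17, 9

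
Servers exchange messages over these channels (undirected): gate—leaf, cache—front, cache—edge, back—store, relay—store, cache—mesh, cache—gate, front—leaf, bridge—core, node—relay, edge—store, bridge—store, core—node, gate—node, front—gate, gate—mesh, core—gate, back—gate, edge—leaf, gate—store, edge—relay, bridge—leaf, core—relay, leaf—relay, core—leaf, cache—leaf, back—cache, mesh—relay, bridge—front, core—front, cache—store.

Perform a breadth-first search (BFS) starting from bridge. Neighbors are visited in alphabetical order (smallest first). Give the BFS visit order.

bridge core front leaf store gate node relay cache edge back mesh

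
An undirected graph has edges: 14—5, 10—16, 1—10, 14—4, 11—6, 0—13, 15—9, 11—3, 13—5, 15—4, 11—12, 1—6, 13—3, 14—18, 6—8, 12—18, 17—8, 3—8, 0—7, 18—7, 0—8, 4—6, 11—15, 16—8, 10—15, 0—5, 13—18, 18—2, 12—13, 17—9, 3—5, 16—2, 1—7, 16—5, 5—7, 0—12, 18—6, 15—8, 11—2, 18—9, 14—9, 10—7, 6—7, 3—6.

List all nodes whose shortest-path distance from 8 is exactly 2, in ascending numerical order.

Level 0: 8
Level 1: 0, 3, 6, 15, 16, 17
Level 2: 1, 2, 4, 5, 7, 9, 10, 11, 12, 13, 18
Level 3: 14

1, 2, 4, 5, 7, 9, 10, 11, 12, 13, 18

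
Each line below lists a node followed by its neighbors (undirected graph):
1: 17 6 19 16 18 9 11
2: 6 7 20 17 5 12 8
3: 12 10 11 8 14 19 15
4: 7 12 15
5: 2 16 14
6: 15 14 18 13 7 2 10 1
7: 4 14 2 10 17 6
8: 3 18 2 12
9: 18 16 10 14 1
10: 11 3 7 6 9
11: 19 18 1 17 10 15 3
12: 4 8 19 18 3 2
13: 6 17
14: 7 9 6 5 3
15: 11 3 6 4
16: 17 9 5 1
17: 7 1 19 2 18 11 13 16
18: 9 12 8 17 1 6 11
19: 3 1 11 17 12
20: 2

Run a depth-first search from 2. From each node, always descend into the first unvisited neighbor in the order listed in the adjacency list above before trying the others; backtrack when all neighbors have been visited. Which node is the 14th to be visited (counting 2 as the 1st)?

Visit 2
2 → 6
6 → 15
15 → 11
11 → 19
19 → 3
3 → 12
12 → 4
4 → 7
7 → 14
14 → 9
9 → 18
18 → 8
18 → 17
17 → 1
1 → 16
16 → 5
17 → 13
9 → 10
2 → 20

Visit order: 2, 6, 15, 11, 19, 3, 12, 4, 7, 14, 9, 18, 8, 17, 1, 16, 5, 13, 10, 20

17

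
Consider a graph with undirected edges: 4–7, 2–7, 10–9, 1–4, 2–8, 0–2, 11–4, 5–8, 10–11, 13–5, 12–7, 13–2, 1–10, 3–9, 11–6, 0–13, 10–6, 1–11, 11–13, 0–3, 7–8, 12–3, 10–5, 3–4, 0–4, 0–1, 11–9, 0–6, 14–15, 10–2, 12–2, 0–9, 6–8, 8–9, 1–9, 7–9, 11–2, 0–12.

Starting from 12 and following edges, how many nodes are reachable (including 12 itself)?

14

BFS from 12 visits: 12, 7, 3, 2, 0, 9, 8, 4, 13, 11, 10, 6, 1, 5
Reachable nodes: 14 of 16 total.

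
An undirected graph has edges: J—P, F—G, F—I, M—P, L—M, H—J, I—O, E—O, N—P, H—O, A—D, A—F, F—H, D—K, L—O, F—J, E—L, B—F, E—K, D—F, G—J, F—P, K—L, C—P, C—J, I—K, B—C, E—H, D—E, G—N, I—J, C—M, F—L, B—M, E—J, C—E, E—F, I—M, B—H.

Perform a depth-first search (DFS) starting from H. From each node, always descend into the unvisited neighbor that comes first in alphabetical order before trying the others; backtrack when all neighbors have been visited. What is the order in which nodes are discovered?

H B C E D A F G J I K L M P N O

Visit H
H → B
B → C
C → E
E → D
D → A
A → F
F → G
G → J
J → I
I → K
K → L
L → M
M → P
P → N
L → O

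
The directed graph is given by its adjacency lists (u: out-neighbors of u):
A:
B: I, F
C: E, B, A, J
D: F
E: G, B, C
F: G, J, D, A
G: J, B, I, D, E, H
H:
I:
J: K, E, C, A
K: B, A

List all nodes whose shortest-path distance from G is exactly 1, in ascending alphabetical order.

B, D, E, H, I, J

Level 0: G
Level 1: B, D, E, H, I, J
Level 2: A, C, F, K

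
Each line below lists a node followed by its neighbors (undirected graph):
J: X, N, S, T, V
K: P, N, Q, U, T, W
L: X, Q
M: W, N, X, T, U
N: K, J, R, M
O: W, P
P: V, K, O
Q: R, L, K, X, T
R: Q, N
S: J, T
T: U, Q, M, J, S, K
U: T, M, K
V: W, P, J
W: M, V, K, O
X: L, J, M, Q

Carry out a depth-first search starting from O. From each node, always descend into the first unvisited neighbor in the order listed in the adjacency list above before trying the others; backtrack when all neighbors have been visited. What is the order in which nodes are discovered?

Visit O
O → W
W → M
M → N
N → K
K → P
P → V
V → J
J → X
X → L
L → Q
Q → R
Q → T
T → U
T → S

O, W, M, N, K, P, V, J, X, L, Q, R, T, U, S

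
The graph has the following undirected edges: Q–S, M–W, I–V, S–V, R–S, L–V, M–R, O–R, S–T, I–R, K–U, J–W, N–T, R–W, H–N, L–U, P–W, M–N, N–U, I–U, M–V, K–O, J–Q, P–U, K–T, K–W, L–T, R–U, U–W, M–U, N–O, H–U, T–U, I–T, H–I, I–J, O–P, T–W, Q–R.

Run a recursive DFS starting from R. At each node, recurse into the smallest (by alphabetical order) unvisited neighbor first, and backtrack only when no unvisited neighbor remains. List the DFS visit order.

R -> I -> H -> N -> M -> U -> K -> O -> P -> W -> J -> Q -> S -> T -> L -> V

Visit R
R → I
I → H
H → N
N → M
M → U
U → K
K → O
O → P
P → W
W → J
J → Q
Q → S
S → T
T → L
L → V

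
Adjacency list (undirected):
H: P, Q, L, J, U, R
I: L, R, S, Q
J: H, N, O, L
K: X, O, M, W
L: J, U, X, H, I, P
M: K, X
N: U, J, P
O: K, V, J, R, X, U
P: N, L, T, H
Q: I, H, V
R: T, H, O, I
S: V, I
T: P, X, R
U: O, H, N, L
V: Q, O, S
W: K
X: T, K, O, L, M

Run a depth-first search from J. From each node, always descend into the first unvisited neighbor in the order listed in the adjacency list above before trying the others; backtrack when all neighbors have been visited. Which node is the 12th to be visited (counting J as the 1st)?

Visit J
J → H
H → P
P → N
N → U
U → O
O → K
K → X
X → T
T → R
R → I
I → L
I → S
S → V
V → Q
X → M
K → W

Visit order: J, H, P, N, U, O, K, X, T, R, I, L, S, V, Q, M, W

L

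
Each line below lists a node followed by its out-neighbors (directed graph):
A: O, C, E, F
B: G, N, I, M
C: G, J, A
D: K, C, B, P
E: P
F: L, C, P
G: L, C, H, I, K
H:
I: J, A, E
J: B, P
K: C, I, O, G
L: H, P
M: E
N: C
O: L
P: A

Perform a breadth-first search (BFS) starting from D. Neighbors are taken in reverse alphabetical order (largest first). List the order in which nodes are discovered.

Visit D; enqueue P, K, C, B → queue [P, K, C, B]
Visit P; enqueue A → queue [K, C, B, A]
Visit K; enqueue O, I, G → queue [C, B, A, O, I, G]
Visit C; enqueue J → queue [B, A, O, I, G, J]
Visit B; enqueue N, M → queue [A, O, I, G, J, N, M]
Visit A; enqueue F, E → queue [O, I, G, J, N, M, F, E]
Visit O; enqueue L → queue [I, G, J, N, M, F, E, L]
Visit I → queue [G, J, N, M, F, E, L]
Visit G; enqueue H → queue [J, N, M, F, E, L, H]
Visit J → queue [N, M, F, E, L, H]
Visit N → queue [M, F, E, L, H]
Visit M → queue [F, E, L, H]
Visit F → queue [E, L, H]
Visit E → queue [L, H]
Visit L → queue [H]
Visit H → queue []

D, P, K, C, B, A, O, I, G, J, N, M, F, E, L, H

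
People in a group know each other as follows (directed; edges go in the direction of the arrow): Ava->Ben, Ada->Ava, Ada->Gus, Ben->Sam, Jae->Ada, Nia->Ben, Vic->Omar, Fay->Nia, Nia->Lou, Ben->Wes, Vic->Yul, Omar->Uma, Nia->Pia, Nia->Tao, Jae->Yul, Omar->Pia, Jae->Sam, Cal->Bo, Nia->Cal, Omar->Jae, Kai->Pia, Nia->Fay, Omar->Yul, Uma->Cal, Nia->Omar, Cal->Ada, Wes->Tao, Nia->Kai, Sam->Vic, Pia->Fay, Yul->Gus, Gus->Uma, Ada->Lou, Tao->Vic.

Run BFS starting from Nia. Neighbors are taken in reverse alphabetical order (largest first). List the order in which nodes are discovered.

Visit Nia; enqueue Tao, Pia, Omar, Lou, Kai, Fay, Cal, Ben → queue [Tao, Pia, Omar, Lou, Kai, Fay, Cal, Ben]
Visit Tao; enqueue Vic → queue [Pia, Omar, Lou, Kai, Fay, Cal, Ben, Vic]
Visit Pia → queue [Omar, Lou, Kai, Fay, Cal, Ben, Vic]
Visit Omar; enqueue Yul, Uma, Jae → queue [Lou, Kai, Fay, Cal, Ben, Vic, Yul, Uma, Jae]
Visit Lou → queue [Kai, Fay, Cal, Ben, Vic, Yul, Uma, Jae]
Visit Kai → queue [Fay, Cal, Ben, Vic, Yul, Uma, Jae]
Visit Fay → queue [Cal, Ben, Vic, Yul, Uma, Jae]
Visit Cal; enqueue Bo, Ada → queue [Ben, Vic, Yul, Uma, Jae, Bo, Ada]
Visit Ben; enqueue Wes, Sam → queue [Vic, Yul, Uma, Jae, Bo, Ada, Wes, Sam]
Visit Vic → queue [Yul, Uma, Jae, Bo, Ada, Wes, Sam]
Visit Yul; enqueue Gus → queue [Uma, Jae, Bo, Ada, Wes, Sam, Gus]
Visit Uma → queue [Jae, Bo, Ada, Wes, Sam, Gus]
Visit Jae → queue [Bo, Ada, Wes, Sam, Gus]
Visit Bo → queue [Ada, Wes, Sam, Gus]
Visit Ada; enqueue Ava → queue [Wes, Sam, Gus, Ava]
Visit Wes → queue [Sam, Gus, Ava]
Visit Sam → queue [Gus, Ava]
Visit Gus → queue [Ava]
Visit Ava → queue []

Nia, Tao, Pia, Omar, Lou, Kai, Fay, Cal, Ben, Vic, Yul, Uma, Jae, Bo, Ada, Wes, Sam, Gus, Ava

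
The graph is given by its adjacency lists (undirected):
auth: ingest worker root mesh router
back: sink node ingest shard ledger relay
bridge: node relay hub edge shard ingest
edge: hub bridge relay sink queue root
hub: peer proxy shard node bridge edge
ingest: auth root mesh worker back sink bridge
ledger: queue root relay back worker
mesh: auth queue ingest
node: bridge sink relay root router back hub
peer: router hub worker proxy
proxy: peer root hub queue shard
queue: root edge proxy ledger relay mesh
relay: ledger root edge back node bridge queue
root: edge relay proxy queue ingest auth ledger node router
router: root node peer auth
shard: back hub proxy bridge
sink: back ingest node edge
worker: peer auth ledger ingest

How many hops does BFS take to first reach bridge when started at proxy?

2

Level 0: proxy
Level 1: hub, peer, queue, root, shard
Level 2: auth, back, bridge, edge, ingest, ledger, mesh, node, relay, router, worker
Level 3: sink
bridge first appears at level 2.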